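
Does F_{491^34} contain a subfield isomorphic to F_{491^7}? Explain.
No: F_{491^7} is not a subfield of F_{491^34}

F_{p^m} embeds in F_{p^n} iff m | n. Here 7 ∤ 34 (since 34 = 4·7 + 6 with remainder 6 ≠ 0), so F_{491^7} is not a subfield of F_{491^34}. Equivalently: if it were, the tower law would give 7 = [F_{491^7}:F_491] dividing [F_{491^34}:F_491] = 34, contradiction.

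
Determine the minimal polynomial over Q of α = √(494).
m_α(x) = x^2 - 494

α satisfies α^2 - 494 = 0, so x^2 - 494 annihilates α. Since d = 494 is squarefree and ≠ 1, it is not a perfect square in Q, so x^2 - 494 has no rational root and is therefore irreducible over Q (a degree-2 polynomial over a field is irreducible iff it has no root). Hence m_α(x) = x^2 - 494.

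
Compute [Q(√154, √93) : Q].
[Q(√154, √93) : Q] = 4

[Q(√154):Q] = 2 (min poly x^2 - 154, irreducible since 154 is squarefree > 1). For the top step, suppose √93 ∈ Q(√154), say √93 = c + d√154 with c, d ∈ Q. Squaring: 93 = c^2 + 154d^2 + 2cd√154. Since √154 ∉ Q this forces 2cd = 0. If d = 0 then √93 = c ∈ Q, contradicting 93 squarefree > 1. If c = 0 then 93 = 154d^2, so 154·93 = (154d)^2 is a perfect square in Q — but 154·93 = 14322 is not a perfect square (since 154 and 93 are distinct squarefree integers). Contradiction. Hence √93 ∉ Q(√154), so x^2 - 93 stays irreducible over Q(√154) and [Q(√154, √93) : Q(√154)] = 2. By the tower law, [Q(√154, √93) : Q] = 2 · 2 = 4.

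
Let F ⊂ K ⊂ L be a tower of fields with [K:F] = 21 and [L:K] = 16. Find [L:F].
[L:F] = 336

The tower law says that for any tower of field extensions F ⊂ K ⊂ L with finite degrees, [L:F] = [L:K] · [K:F]. Here this gives [L:F] = 16 · 21 = 336.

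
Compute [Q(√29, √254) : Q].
[Q(√29, √254) : Q] = 4

[Q(√29):Q] = 2 (min poly x^2 - 29, irreducible since 29 is squarefree > 1). For the top step, suppose √254 ∈ Q(√29), say √254 = c + d√29 with c, d ∈ Q. Squaring: 254 = c^2 + 29d^2 + 2cd√29. Since √29 ∉ Q this forces 2cd = 0. If d = 0 then √254 = c ∈ Q, contradicting 254 squarefree > 1. If c = 0 then 254 = 29d^2, so 29·254 = (29d)^2 is a perfect square in Q — but 29·254 = 7366 is not a perfect square (since 29 and 254 are distinct squarefree integers). Contradiction. Hence √254 ∉ Q(√29), so x^2 - 254 stays irreducible over Q(√29) and [Q(√29, √254) : Q(√29)] = 2. By the tower law, [Q(√29, √254) : Q] = 2 · 2 = 4.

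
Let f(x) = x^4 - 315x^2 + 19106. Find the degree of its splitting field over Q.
[K : Q] = 4

Solving the quadratic in x^2: x^2 = (315 ± √(315^2 - 4·19106))/2 = (315 ± √22801)/2 = (315 ± 151)/2, giving x^2 = 233 or x^2 = 82. So f(x) = (x^2 - 233)(x^2 - 82) and the roots of f are ±√233, ±√82. Hence the splitting field is K = Q(√233, √82). Since 233 and 82 are distinct squarefree integers > 1, their product 19106 is not a perfect square, so √82 ∉ Q(√233). By the tower law [K:Q] = [Q(√233,√82):Q(√233)] · [Q(√233):Q] = 2 · 2 = 4.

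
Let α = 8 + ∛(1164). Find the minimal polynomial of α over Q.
m_α(x) = x^3 - 24x^2 + 192x - 1676

Set β = α - 8 = ∛(1164), so β^3 = 1164. Then (α - 8)^3 - 1164 = 0, i.e. α is a root of g(x) = (x - 8)^3 - 1164 = x^3 - 24x^2 + 192x - 1676. Since g(x) = h(x - 8) where h(x) = x^3 - 1164, and h is irreducible over Q (because 1164 is not a perfect cube, so h has no rational root, and a monic cubic with no rational root is irreducible), g is also irreducible (irreducibility is preserved under the substitution x → x - 8). Hence m_α(x) = x^3 - 24x^2 + 192x - 1676.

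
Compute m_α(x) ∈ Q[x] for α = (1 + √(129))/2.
m_α(x) = x^2 - x - 32

From 2α - 1 = √(129), squaring gives (2α - 1)^2 = 129, i.e. 4α^2 - 4α + 1 = 129, so α^2 - α + (1 - 129)/4 = 0. Since 129 ≡ 1 (mod 4), (1 - 129)/4 = -32 ∈ Z. The polynomial x^2 - x - 32 has discriminant 1 - 4·(-32) = 129, which is not a perfect square in Q (d = 129 is squarefree and ≠ 1), so x^2 - x - 32 is irreducible over Q. It is the minimal polynomial of α.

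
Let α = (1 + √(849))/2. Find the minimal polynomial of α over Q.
m_α(x) = x^2 - x - 212

From 2α - 1 = √(849), squaring gives (2α - 1)^2 = 849, i.e. 4α^2 - 4α + 1 = 849, so α^2 - α + (1 - 849)/4 = 0. Since 849 ≡ 1 (mod 4), (1 - 849)/4 = -212 ∈ Z. The polynomial x^2 - x - 212 has discriminant 1 - 4·(-212) = 849, which is not a perfect square in Q (d = 849 is squarefree and ≠ 1), so x^2 - x - 212 is irreducible over Q. It is the minimal polynomial of α.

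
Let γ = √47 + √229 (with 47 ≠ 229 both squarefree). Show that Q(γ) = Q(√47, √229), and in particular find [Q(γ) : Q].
[Q(γ) : Q] = 4 (equivalently, Q(γ) = Q(√47, √229))

Obviously Q(γ) ⊆ Q(√47, √229), and [Q(√47, √229):Q] = 4 (since 47, 229 are distinct squarefree integers > 1 with 10763 not a perfect square). To show equality we compute the minimal polynomial of γ. From γ = √47 + √229: γ^2 = 47 + 2√(10763) + 229 = 276 + 2√(10763), so γ^2 - 276 = 2√(10763); squaring, (γ^2 - 276)^2 = 4·10763, i.e. γ^4 - 552γ^2 + 76176 - 43052 = 0, i.e. γ^4 - 552γ^2 + 33124 = 0. So γ is a root of x^4 - 552x^2 + 33124. This polynomial is irreducible over Q: it has no rational root (each ±√47 ± √229 is irrational), and any factorization into two quadratics over Q would force √(10763) ∈ Q (pairing opposite roots) or √47, √229 ∈ Q (other pairings), all impossible. Hence [Q(γ):Q] = 4 = [Q(√47, √229):Q], so Q(γ) = Q(√47, √229).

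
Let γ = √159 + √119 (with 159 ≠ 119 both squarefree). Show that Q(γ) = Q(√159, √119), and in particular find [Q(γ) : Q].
[Q(γ) : Q] = 4 (equivalently, Q(γ) = Q(√159, √119))

Obviously Q(γ) ⊆ Q(√159, √119), and [Q(√159, √119):Q] = 4 (since 159, 119 are distinct squarefree integers > 1 with 18921 not a perfect square). To show equality we compute the minimal polynomial of γ. From γ = √159 + √119: γ^2 = 159 + 2√(18921) + 119 = 278 + 2√(18921), so γ^2 - 278 = 2√(18921); squaring, (γ^2 - 278)^2 = 4·18921, i.e. γ^4 - 556γ^2 + 77284 - 75684 = 0, i.e. γ^4 - 556γ^2 + 1600 = 0. So γ is a root of x^4 - 556x^2 + 1600. This polynomial is irreducible over Q: it has no rational root (each ±√159 ± √119 is irrational), and any factorization into two quadratics over Q would force √(18921) ∈ Q (pairing opposite roots) or √159, √119 ∈ Q (other pairings), all impossible. Hence [Q(γ):Q] = 4 = [Q(√159, √119):Q], so Q(γ) = Q(√159, √119).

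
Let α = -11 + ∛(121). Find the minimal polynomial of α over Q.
m_α(x) = x^3 + 33x^2 + 363x + 1210

Set β = α + 11 = ∛(121), so β^3 = 121. Then (α + 11)^3 - 121 = 0, i.e. α is a root of g(x) = (x + 11)^3 - 121 = x^3 + 33x^2 + 363x + 1210. Since g(x) = h(x + 11) where h(x) = x^3 - 121, and h is irreducible over Q (because 121 is not a perfect cube, so h has no rational root, and a monic cubic with no rational root is irreducible), g is also irreducible (irreducibility is preserved under the substitution x → x + 11). Hence m_α(x) = x^3 + 33x^2 + 363x + 1210.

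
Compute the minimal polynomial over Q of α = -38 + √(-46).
m_α(x) = x^2 + 76x + 1490

From α + 38 = √(-46), squaring gives (α + 38)^2 = -46, i.e. α^2 + 76α + 1444 = -46, so α^2 + 76α + 1490 = 0. The discriminant of x^2 + 76x + 1490 is (76)^2 - 4·(1490) = 5776 - 5960 = -184, and 4·(-46) is not a perfect square in Q since -46 is squarefree and ≠ 1. Hence x^2 + 76x + 1490 is irreducible over Q and is the minimal polynomial of α.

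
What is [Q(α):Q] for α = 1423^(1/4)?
[Q(α):Q] = 4

α is a root of x^4 - 1423. By Eisenstein's criterion at the prime p = 1423 (which divides the constant term 1423 but p^2 = 2024929 does not, since 1423 is squarefree), x^4 - 1423 is irreducible over Q. Hence [Q(α):Q] = 4.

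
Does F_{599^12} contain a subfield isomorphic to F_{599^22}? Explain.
No: F_{599^22} is not a subfield of F_{599^12}

F_{p^m} embeds in F_{p^n} iff m | n. Here 22 ∤ 12 (since 12 = 0·22 + 12 with remainder 12 ≠ 0), so F_{599^22} is not a subfield of F_{599^12}. Equivalently: if it were, the tower law would give 22 = [F_{599^22}:F_599] dividing [F_{599^12}:F_599] = 12, contradiction.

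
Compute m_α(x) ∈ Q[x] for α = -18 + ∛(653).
m_α(x) = x^3 + 54x^2 + 972x + 5179

Set β = α + 18 = ∛(653), so β^3 = 653. Then (α + 18)^3 - 653 = 0, i.e. α is a root of g(x) = (x + 18)^3 - 653 = x^3 + 54x^2 + 972x + 5179. Since g(x) = h(x + 18) where h(x) = x^3 - 653, and h is irreducible over Q (because 653 is not a perfect cube, so h has no rational root, and a monic cubic with no rational root is irreducible), g is also irreducible (irreducibility is preserved under the substitution x → x + 18). Hence m_α(x) = x^3 + 54x^2 + 972x + 5179.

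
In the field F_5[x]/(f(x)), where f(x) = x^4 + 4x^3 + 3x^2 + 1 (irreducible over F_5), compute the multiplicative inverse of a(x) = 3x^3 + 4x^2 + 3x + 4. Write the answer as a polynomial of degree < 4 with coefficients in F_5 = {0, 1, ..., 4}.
a(x)^(-1) ≡ 2x^3 + 3x^2 + 2x (mod f(x))

Since f is irreducible over F_5, F_5[x]/(f) is a field and a(x) ≠ 0 has an inverse. Apply the extended Euclidean algorithm to f(x) and a(x) in F_5[x]: f(x) = (2x + 2)·a(x) + (4x^2 + x + 3);  a(x) = (2x + 3)·(4x^2 + x + 3) + (4x);  (4x^2 + x + 3) = (x + 4)·(4x) + (3). The last nonzero remainder is the constant 3 = gcd(f, a) in F_5. Back-substituting through the division chain expresses 3 = s(x)·a(x) + t(x)·f(x) with s(x) ≡ x^3 + 4x^2 + x (mod f), so (x^3 + 4x^2 + x)·a(x) ≡ 3 (mod f). Multiplying by 3^(-1) ≡ 2 in F_5 gives a(x)^(-1) ≡ 2·(x^3 + 4x^2 + x) ≡ 2x^3 + 3x^2 + 2x (mod f). Check: (3x^3 + 4x^2 + 3x + 4)·(2x^3 + 3x^2 + 2x) = x^6 + 2x^5 + 4x^4 + 3x^2 + 3x ≡ 1 (mod x^4 + 4x^3 + 3x^2 + 1).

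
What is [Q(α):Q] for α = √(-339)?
[Q(α):Q] = 2

[Q(α):Q] equals the degree of the minimal polynomial of α. Here α^2 = -339 and x^2 + 339 is irreducible (d = -339 is squarefree, ≠ 1, hence not a square), so deg(m_α) = 2. Thus [Q(α):Q] = 2.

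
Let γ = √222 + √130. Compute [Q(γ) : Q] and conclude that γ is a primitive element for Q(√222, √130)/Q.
[Q(γ) : Q] = 4 (equivalently, Q(γ) = Q(√222, √130))

Obviously Q(γ) ⊆ Q(√222, √130), and [Q(√222, √130):Q] = 4 (since 222, 130 are distinct squarefree integers > 1 with 28860 not a perfect square). To show equality we compute the minimal polynomial of γ. From γ = √222 + √130: γ^2 = 222 + 2√(28860) + 130 = 352 + 2√(28860), so γ^2 - 352 = 2√(28860); squaring, (γ^2 - 352)^2 = 4·28860, i.e. γ^4 - 704γ^2 + 123904 - 115440 = 0, i.e. γ^4 - 704γ^2 + 8464 = 0. So γ is a root of x^4 - 704x^2 + 8464. This polynomial is irreducible over Q: it has no rational root (each ±√222 ± √130 is irrational), and any factorization into two quadratics over Q would force √(28860) ∈ Q (pairing opposite roots) or √222, √130 ∈ Q (other pairings), all impossible. Hence [Q(γ):Q] = 4 = [Q(√222, √130):Q], so Q(γ) = Q(√222, √130).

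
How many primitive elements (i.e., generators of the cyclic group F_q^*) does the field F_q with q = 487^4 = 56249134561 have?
There are φ(56249134560) = 14332723200 primitive elements

F_q^* is cyclic of order q - 1 = 56249134560. A cyclic group of order m has exactly φ(m) generators. Here m = 56249134560 = 2^5 · 3^5 · 5 · 37 · 61 · 641, so the number of primitive elements is φ(56249134560) = 14332723200.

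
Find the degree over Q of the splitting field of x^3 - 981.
[K : Q] = 6

The roots of x^3 - 981 are ∛981, ω∛981, ω^2∛981 where ω = e^(2πi/3) is a primitive cube root of unity, so K = Q(∛981, ω). Now [Q(∛981):Q] = 3 (since 981 is not a perfect cube, x^3 - 981 is irreducible) and [Q(ω):Q] = 2. Both 2 and 3 divide [K:Q], and [K:Q] ≤ 3·2 = 6, so [K:Q] = 6. (Equivalently: Q(∛981) ⊂ R but ω ∉ R, so [K : Q(∛981)] = 2.)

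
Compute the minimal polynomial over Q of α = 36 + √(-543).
m_α(x) = x^2 - 72x + 1839

From α - 36 = √(-543), squaring gives (α - 36)^2 = -543, i.e. α^2 - 72α + 1296 = -543, so α^2 - 72α + 1839 = 0. The discriminant of x^2 - 72x + 1839 is (-72)^2 - 4·(1839) = 5184 - 7356 = -2172, and 4·(-543) is not a perfect square in Q since -543 is squarefree and ≠ 1. Hence x^2 - 72x + 1839 is irreducible over Q and is the minimal polynomial of α.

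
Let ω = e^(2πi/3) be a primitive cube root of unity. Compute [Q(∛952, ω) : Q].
[Q(∛952, ω) : Q] = 6

[Q(∛952):Q] = 3 (min poly x^3 - 952, irreducible since 952 is not a perfect cube). [Q(ω):Q] = 2 (min poly x^2 + x + 1). Since Q(∛952) ⊂ R and ω ∉ R, we have ω ∉ Q(∛952), so x^2 + x + 1 remains irreducible over Q(∛952) and [Q(∛952, ω) : Q(∛952)] = 2. By the tower law, [Q(∛952, ω) : Q] = 3 · 2 = 6. (In fact Q(∛952, ω) is the splitting field of x^3 - 952 over Q.)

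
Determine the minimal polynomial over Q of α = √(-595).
m_α(x) = x^2 + 595

α satisfies α^2 + 595 = 0, so x^2 + 595 annihilates α. Since d = -595 is squarefree and ≠ 1, it is not a perfect square in Q, so x^2 + 595 has no rational root and is therefore irreducible over Q (a degree-2 polynomial over a field is irreducible iff it has no root). Hence m_α(x) = x^2 + 595.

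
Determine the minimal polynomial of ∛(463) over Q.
m_α(x) = x^3 - 463

α satisfies α^3 = 463, so x^3 - 463 annihilates α. By the rational root test, a rational root p/q (in lowest terms) of x^3 - 463 would satisfy p^3 = 463 q^3, forcing q = 1 and p^3 = 463; but 463 is not a perfect cube, contradiction. A monic cubic over Q with no rational root is irreducible (any nontrivial factorization would include a linear factor). Hence x^3 - 463 is the minimal polynomial of α, and in particular [Q(α):Q] = 3.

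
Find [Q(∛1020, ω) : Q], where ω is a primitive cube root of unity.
[Q(∛1020, ω) : Q] = 6

[Q(∛1020):Q] = 3 (min poly x^3 - 1020, irreducible since 1020 is not a perfect cube). [Q(ω):Q] = 2 (min poly x^2 + x + 1). Since Q(∛1020) ⊂ R and ω ∉ R, we have ω ∉ Q(∛1020), so x^2 + x + 1 remains irreducible over Q(∛1020) and [Q(∛1020, ω) : Q(∛1020)] = 2. By the tower law, [Q(∛1020, ω) : Q] = 3 · 2 = 6. (In fact Q(∛1020, ω) is the splitting field of x^3 - 1020 over Q.)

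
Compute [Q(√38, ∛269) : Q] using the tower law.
[Q(√38, ∛269) : Q] = 6

Let L = Q(√38, ∛269). Since Q(√38) ⊂ L and [Q(√38):Q] = 2, the tower law gives 2 | [L:Q]. Likewise Q(∛269) ⊂ L with [Q(∛269):Q] = 3 (because 269 is not a perfect cube), so 3 | [L:Q]. As gcd(2,3) = 1, [L:Q] is divisible by 6. Conversely L is generated over Q by √38 and ∛269, so [L:Q] ≤ 2·3 = 6. Therefore [Q(√38, ∛269) : Q] = 6.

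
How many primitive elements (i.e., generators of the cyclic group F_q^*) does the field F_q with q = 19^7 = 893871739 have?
There are φ(893871738) = 297528000 primitive elements

F_q^* is cyclic of order q - 1 = 893871738. A cyclic group of order m has exactly φ(m) generators. Here m = 893871738 = 2 · 3^2 · 701 · 70841, so the number of primitive elements is φ(893871738) = 297528000.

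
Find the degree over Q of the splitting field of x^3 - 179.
[K : Q] = 6

The roots of x^3 - 179 are ∛179, ω∛179, ω^2∛179 where ω = e^(2πi/3) is a primitive cube root of unity, so K = Q(∛179, ω). Now [Q(∛179):Q] = 3 (since 179 is not a perfect cube, x^3 - 179 is irreducible) and [Q(ω):Q] = 2. Both 2 and 3 divide [K:Q], and [K:Q] ≤ 3·2 = 6, so [K:Q] = 6. (Equivalently: Q(∛179) ⊂ R but ω ∉ R, so [K : Q(∛179)] = 2.)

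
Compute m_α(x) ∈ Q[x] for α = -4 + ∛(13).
m_α(x) = x^3 + 12x^2 + 48x + 51

Set β = α + 4 = ∛(13), so β^3 = 13. Then (α + 4)^3 - 13 = 0, i.e. α is a root of g(x) = (x + 4)^3 - 13 = x^3 + 12x^2 + 48x + 51. Since g(x) = h(x + 4) where h(x) = x^3 - 13, and h is irreducible over Q (because 13 is not a perfect cube, so h has no rational root, and a monic cubic with no rational root is irreducible), g is also irreducible (irreducibility is preserved under the substitution x → x + 4). Hence m_α(x) = x^3 + 12x^2 + 48x + 51.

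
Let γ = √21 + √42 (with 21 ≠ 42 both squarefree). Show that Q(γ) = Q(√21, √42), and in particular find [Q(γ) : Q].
[Q(γ) : Q] = 4 (equivalently, Q(γ) = Q(√21, √42))

Obviously Q(γ) ⊆ Q(√21, √42), and [Q(√21, √42):Q] = 4 (since 21, 42 are distinct squarefree integers > 1 with 882 not a perfect square). To show equality we compute the minimal polynomial of γ. From γ = √21 + √42: γ^2 = 21 + 2√(882) + 42 = 63 + 2√(882), so γ^2 - 63 = 2√(882); squaring, (γ^2 - 63)^2 = 4·882, i.e. γ^4 - 126γ^2 + 3969 - 3528 = 0, i.e. γ^4 - 126γ^2 + 441 = 0. So γ is a root of x^4 - 126x^2 + 441. This polynomial is irreducible over Q: it has no rational root (each ±√21 ± √42 is irrational), and any factorization into two quadratics over Q would force √(882) ∈ Q (pairing opposite roots) or √21, √42 ∈ Q (other pairings), all impossible. Hence [Q(γ):Q] = 4 = [Q(√21, √42):Q], so Q(γ) = Q(√21, √42).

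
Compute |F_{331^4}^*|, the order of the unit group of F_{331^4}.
|F_{331^4}^*| = 12003612720

F_{331^4} has 331^4 = 12003612721 elements; its multiplicative group consists of all nonzero elements, so |F_{331^4}^*| = 12003612721 - 1 = 12003612720. (It is cyclic since any finite subgroup of the multiplicative group of a field is cyclic.)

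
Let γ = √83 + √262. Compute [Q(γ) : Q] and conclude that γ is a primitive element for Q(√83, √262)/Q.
[Q(γ) : Q] = 4 (equivalently, Q(γ) = Q(√83, √262))

Obviously Q(γ) ⊆ Q(√83, √262), and [Q(√83, √262):Q] = 4 (since 83, 262 are distinct squarefree integers > 1 with 21746 not a perfect square). To show equality we compute the minimal polynomial of γ. From γ = √83 + √262: γ^2 = 83 + 2√(21746) + 262 = 345 + 2√(21746), so γ^2 - 345 = 2√(21746); squaring, (γ^2 - 345)^2 = 4·21746, i.e. γ^4 - 690γ^2 + 119025 - 86984 = 0, i.e. γ^4 - 690γ^2 + 32041 = 0. So γ is a root of x^4 - 690x^2 + 32041. This polynomial is irreducible over Q: it has no rational root (each ±√83 ± √262 is irrational), and any factorization into two quadratics over Q would force √(21746) ∈ Q (pairing opposite roots) or √83, √262 ∈ Q (other pairings), all impossible. Hence [Q(γ):Q] = 4 = [Q(√83, √262):Q], so Q(γ) = Q(√83, √262).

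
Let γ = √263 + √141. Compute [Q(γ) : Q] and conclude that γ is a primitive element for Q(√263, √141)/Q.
[Q(γ) : Q] = 4 (equivalently, Q(γ) = Q(√263, √141))

Obviously Q(γ) ⊆ Q(√263, √141), and [Q(√263, √141):Q] = 4 (since 263, 141 are distinct squarefree integers > 1 with 37083 not a perfect square). To show equality we compute the minimal polynomial of γ. From γ = √263 + √141: γ^2 = 263 + 2√(37083) + 141 = 404 + 2√(37083), so γ^2 - 404 = 2√(37083); squaring, (γ^2 - 404)^2 = 4·37083, i.e. γ^4 - 808γ^2 + 163216 - 148332 = 0, i.e. γ^4 - 808γ^2 + 14884 = 0. So γ is a root of x^4 - 808x^2 + 14884. This polynomial is irreducible over Q: it has no rational root (each ±√263 ± √141 is irrational), and any factorization into two quadratics over Q would force √(37083) ∈ Q (pairing opposite roots) or √263, √141 ∈ Q (other pairings), all impossible. Hence [Q(γ):Q] = 4 = [Q(√263, √141):Q], so Q(γ) = Q(√263, √141).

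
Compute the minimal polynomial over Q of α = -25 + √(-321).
m_α(x) = x^2 + 50x + 946

From α + 25 = √(-321), squaring gives (α + 25)^2 = -321, i.e. α^2 + 50α + 625 = -321, so α^2 + 50α + 946 = 0. The discriminant of x^2 + 50x + 946 is (50)^2 - 4·(946) = 2500 - 3784 = -1284, and 4·(-321) is not a perfect square in Q since -321 is squarefree and ≠ 1. Hence x^2 + 50x + 946 is irreducible over Q and is the minimal polynomial of α.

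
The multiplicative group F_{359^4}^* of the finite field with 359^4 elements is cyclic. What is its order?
|F_{359^4}^*| = 16610312160

F_{359^4} has 359^4 = 16610312161 elements; its multiplicative group consists of all nonzero elements, so |F_{359^4}^*| = 16610312161 - 1 = 16610312160. (It is cyclic since any finite subgroup of the multiplicative group of a field is cyclic.)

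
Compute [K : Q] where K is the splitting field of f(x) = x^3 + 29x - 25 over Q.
[K : Q] = 6

By the rational root test, any rational root of the monic integer polynomial f(x) = x^3 + 29x - 25 must be an integer dividing the constant term -25, i.e. one of ±{1, 5, 25}. Evaluating: f(1) = 5, f(-1) = -55, f(5) = 245, f(-5) = -295, f(25) = 16325, f(-25) = -16375; none is 0, so f has no rational root and is therefore irreducible over Q (a cubic with no linear factor over a field is irreducible). For an irreducible cubic, the Galois group is A_3 or S_3 according as the discriminant disc(f) = -4a^3 - 27b^2 = -4·(29)^3 - 27·(-25)^2 = -114431 is or is not a square in Q. Here disc(f) = -114431 is not a perfect square in Q, so the Galois group of f over Q is not contained in A_3 and must be all of S_3. The splitting field has degree |S_3| = 6 over Q, so [K : Q] = 6.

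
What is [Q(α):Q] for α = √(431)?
[Q(α):Q] = 2

[Q(α):Q] equals the degree of the minimal polynomial of α. Here α^2 = 431 and x^2 - 431 is irreducible (d = 431 is squarefree, ≠ 1, hence not a square), so deg(m_α) = 2. Thus [Q(α):Q] = 2.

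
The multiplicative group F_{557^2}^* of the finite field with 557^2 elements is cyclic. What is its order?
|F_{557^2}^*| = 310248

F_{557^2} has 557^2 = 310249 elements; its multiplicative group consists of all nonzero elements, so |F_{557^2}^*| = 310249 - 1 = 310248. (It is cyclic since any finite subgroup of the multiplicative group of a field is cyclic.)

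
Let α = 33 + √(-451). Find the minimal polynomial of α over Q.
m_α(x) = x^2 - 66x + 1540

From α - 33 = √(-451), squaring gives (α - 33)^2 = -451, i.e. α^2 - 66α + 1089 = -451, so α^2 - 66α + 1540 = 0. The discriminant of x^2 - 66x + 1540 is (-66)^2 - 4·(1540) = 4356 - 6160 = -1804, and 4·(-451) is not a perfect square in Q since -451 is squarefree and ≠ 1. Hence x^2 - 66x + 1540 is irreducible over Q and is the minimal polynomial of α.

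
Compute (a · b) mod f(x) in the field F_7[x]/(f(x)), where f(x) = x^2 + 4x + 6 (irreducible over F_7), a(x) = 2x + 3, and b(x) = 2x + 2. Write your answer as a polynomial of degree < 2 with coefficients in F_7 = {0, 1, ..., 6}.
a · b ≡ x + 3 (mod f(x))

Multiply in F_7[x]: a(x)·b(x) = (2x + 3)·(2x + 2) = 4x^2 + 3x + 6. This has degree ≥ 2, so divide by f(x) over F_7: 4x^2 + 3x + 6 = (4)·(x^2 + 4x + 6) + (x + 3). Hence a·b ≡ x + 3 (mod f). (F_7[x]/(f) is a field with 7^2 = 49 elements since f is irreducible of degree 2.)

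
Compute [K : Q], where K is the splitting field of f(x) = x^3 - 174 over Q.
[K : Q] = 6

The roots of x^3 - 174 are ∛174, ω∛174, ω^2∛174 where ω = e^(2πi/3) is a primitive cube root of unity, so K = Q(∛174, ω). Now [Q(∛174):Q] = 3 (since 174 is not a perfect cube, x^3 - 174 is irreducible) and [Q(ω):Q] = 2. Both 2 and 3 divide [K:Q], and [K:Q] ≤ 3·2 = 6, so [K:Q] = 6. (Equivalently: Q(∛174) ⊂ R but ω ∉ R, so [K : Q(∛174)] = 2.)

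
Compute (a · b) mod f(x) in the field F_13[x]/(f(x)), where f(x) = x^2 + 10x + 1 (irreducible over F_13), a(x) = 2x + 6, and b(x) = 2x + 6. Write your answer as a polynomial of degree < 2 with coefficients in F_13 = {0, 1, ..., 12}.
a · b ≡ 10x + 6 (mod f(x))

Multiply in F_13[x]: a(x)·b(x) = (2x + 6)·(2x + 6) = 4x^2 + 11x + 10. This has degree ≥ 2, so divide by f(x) over F_13: 4x^2 + 11x + 10 = (4)·(x^2 + 10x + 1) + (10x + 6). Hence a·b ≡ 10x + 6 (mod f). (F_13[x]/(f) is a field with 13^2 = 169 elements since f is irreducible of degree 2.)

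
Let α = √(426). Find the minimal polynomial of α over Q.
m_α(x) = x^2 - 426

α satisfies α^2 - 426 = 0, so x^2 - 426 annihilates α. Since d = 426 is squarefree and ≠ 1, it is not a perfect square in Q, so x^2 - 426 has no rational root and is therefore irreducible over Q (a degree-2 polynomial over a field is irreducible iff it has no root). Hence m_α(x) = x^2 - 426.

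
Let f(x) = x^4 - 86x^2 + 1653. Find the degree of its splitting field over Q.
[K : Q] = 4

Solving the quadratic in x^2: x^2 = (86 ± √(86^2 - 4·1653))/2 = (86 ± √784)/2 = (86 ± 28)/2, giving x^2 = 57 or x^2 = 29. So f(x) = (x^2 - 57)(x^2 - 29) and the roots of f are ±√57, ±√29. Hence the splitting field is K = Q(√57, √29). Since 57 and 29 are distinct squarefree integers > 1, their product 1653 is not a perfect square, so √29 ∉ Q(√57). By the tower law [K:Q] = [Q(√57,√29):Q(√57)] · [Q(√57):Q] = 2 · 2 = 4.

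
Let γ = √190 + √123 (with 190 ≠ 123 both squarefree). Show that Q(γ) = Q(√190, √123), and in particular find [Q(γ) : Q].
[Q(γ) : Q] = 4 (equivalently, Q(γ) = Q(√190, √123))

Obviously Q(γ) ⊆ Q(√190, √123), and [Q(√190, √123):Q] = 4 (since 190, 123 are distinct squarefree integers > 1 with 23370 not a perfect square). To show equality we compute the minimal polynomial of γ. From γ = √190 + √123: γ^2 = 190 + 2√(23370) + 123 = 313 + 2√(23370), so γ^2 - 313 = 2√(23370); squaring, (γ^2 - 313)^2 = 4·23370, i.e. γ^4 - 626γ^2 + 97969 - 93480 = 0, i.e. γ^4 - 626γ^2 + 4489 = 0. So γ is a root of x^4 - 626x^2 + 4489. This polynomial is irreducible over Q: it has no rational root (each ±√190 ± √123 is irrational), and any factorization into two quadratics over Q would force √(23370) ∈ Q (pairing opposite roots) or √190, √123 ∈ Q (other pairings), all impossible. Hence [Q(γ):Q] = 4 = [Q(√190, √123):Q], so Q(γ) = Q(√190, √123).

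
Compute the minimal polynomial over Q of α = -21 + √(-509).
m_α(x) = x^2 + 42x + 950

From α + 21 = √(-509), squaring gives (α + 21)^2 = -509, i.e. α^2 + 42α + 441 = -509, so α^2 + 42α + 950 = 0. The discriminant of x^2 + 42x + 950 is (42)^2 - 4·(950) = 1764 - 3800 = -2036, and 4·(-509) is not a perfect square in Q since -509 is squarefree and ≠ 1. Hence x^2 + 42x + 950 is irreducible over Q and is the minimal polynomial of α.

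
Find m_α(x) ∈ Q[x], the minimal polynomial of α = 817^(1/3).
m_α(x) = x^3 - 817

α satisfies α^3 = 817, so x^3 - 817 annihilates α. By the rational root test, a rational root p/q (in lowest terms) of x^3 - 817 would satisfy p^3 = 817 q^3, forcing q = 1 and p^3 = 817; but 817 is not a perfect cube, contradiction. A monic cubic over Q with no rational root is irreducible (any nontrivial factorization would include a linear factor). Hence x^3 - 817 is the minimal polynomial of α, and in particular [Q(α):Q] = 3.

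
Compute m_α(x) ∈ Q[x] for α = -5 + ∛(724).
m_α(x) = x^3 + 15x^2 + 75x - 599

Set β = α + 5 = ∛(724), so β^3 = 724. Then (α + 5)^3 - 724 = 0, i.e. α is a root of g(x) = (x + 5)^3 - 724 = x^3 + 15x^2 + 75x - 599. Since g(x) = h(x + 5) where h(x) = x^3 - 724, and h is irreducible over Q (because 724 is not a perfect cube, so h has no rational root, and a monic cubic with no rational root is irreducible), g is also irreducible (irreducibility is preserved under the substitution x → x + 5). Hence m_α(x) = x^3 + 15x^2 + 75x - 599.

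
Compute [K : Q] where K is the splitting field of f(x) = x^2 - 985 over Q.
[K : Q] = 2

f(x) = x^2 - 985 factors as (x - √985)(x + √985). The splitting field is K = Q(√985). Since 985 is squarefree and > 1, it is not a perfect square, so x^2 - 985 is irreducible over Q and [Q(√985) : Q] = 2. Hence [K : Q] = 2.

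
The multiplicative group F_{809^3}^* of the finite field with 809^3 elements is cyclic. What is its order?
|F_{809^3}^*| = 529475128

F_{809^3} has 809^3 = 529475129 elements; its multiplicative group consists of all nonzero elements, so |F_{809^3}^*| = 529475129 - 1 = 529475128. (It is cyclic since any finite subgroup of the multiplicative group of a field is cyclic.)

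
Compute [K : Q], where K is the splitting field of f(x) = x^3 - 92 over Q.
[K : Q] = 6

The roots of x^3 - 92 are ∛92, ω∛92, ω^2∛92 where ω = e^(2πi/3) is a primitive cube root of unity, so K = Q(∛92, ω). Now [Q(∛92):Q] = 3 (since 92 is not a perfect cube, x^3 - 92 is irreducible) and [Q(ω):Q] = 2. Both 2 and 3 divide [K:Q], and [K:Q] ≤ 3·2 = 6, so [K:Q] = 6. (Equivalently: Q(∛92) ⊂ R but ω ∉ R, so [K : Q(∛92)] = 2.)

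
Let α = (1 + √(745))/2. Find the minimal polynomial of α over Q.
m_α(x) = x^2 - x - 186

From 2α - 1 = √(745), squaring gives (2α - 1)^2 = 745, i.e. 4α^2 - 4α + 1 = 745, so α^2 - α + (1 - 745)/4 = 0. Since 745 ≡ 1 (mod 4), (1 - 745)/4 = -186 ∈ Z. The polynomial x^2 - x - 186 has discriminant 1 - 4·(-186) = 745, which is not a perfect square in Q (d = 745 is squarefree and ≠ 1), so x^2 - x - 186 is irreducible over Q. It is the minimal polynomial of α.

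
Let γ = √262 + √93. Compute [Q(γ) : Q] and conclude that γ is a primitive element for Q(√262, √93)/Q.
[Q(γ) : Q] = 4 (equivalently, Q(γ) = Q(√262, √93))

Obviously Q(γ) ⊆ Q(√262, √93), and [Q(√262, √93):Q] = 4 (since 262, 93 are distinct squarefree integers > 1 with 24366 not a perfect square). To show equality we compute the minimal polynomial of γ. From γ = √262 + √93: γ^2 = 262 + 2√(24366) + 93 = 355 + 2√(24366), so γ^2 - 355 = 2√(24366); squaring, (γ^2 - 355)^2 = 4·24366, i.e. γ^4 - 710γ^2 + 126025 - 97464 = 0, i.e. γ^4 - 710γ^2 + 28561 = 0. So γ is a root of x^4 - 710x^2 + 28561. This polynomial is irreducible over Q: it has no rational root (each ±√262 ± √93 is irrational), and any factorization into two quadratics over Q would force √(24366) ∈ Q (pairing opposite roots) or √262, √93 ∈ Q (other pairings), all impossible. Hence [Q(γ):Q] = 4 = [Q(√262, √93):Q], so Q(γ) = Q(√262, √93).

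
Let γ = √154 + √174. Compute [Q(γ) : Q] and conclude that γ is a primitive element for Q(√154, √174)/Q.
[Q(γ) : Q] = 4 (equivalently, Q(γ) = Q(√154, √174))

Obviously Q(γ) ⊆ Q(√154, √174), and [Q(√154, √174):Q] = 4 (since 154, 174 are distinct squarefree integers > 1 with 26796 not a perfect square). To show equality we compute the minimal polynomial of γ. From γ = √154 + √174: γ^2 = 154 + 2√(26796) + 174 = 328 + 2√(26796), so γ^2 - 328 = 2√(26796); squaring, (γ^2 - 328)^2 = 4·26796, i.e. γ^4 - 656γ^2 + 107584 - 107184 = 0, i.e. γ^4 - 656γ^2 + 400 = 0. So γ is a root of x^4 - 656x^2 + 400. This polynomial is irreducible over Q: it has no rational root (each ±√154 ± √174 is irrational), and any factorization into two quadratics over Q would force √(26796) ∈ Q (pairing opposite roots) or √154, √174 ∈ Q (other pairings), all impossible. Hence [Q(γ):Q] = 4 = [Q(√154, √174):Q], so Q(γ) = Q(√154, √174).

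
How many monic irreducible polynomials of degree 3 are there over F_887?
There are 232621072 monic irreducible polynomials of degree 3 over F_887

Each element of F_{887^3} that lies in no proper subfield is a root of exactly one monic irreducible of degree 3 over F_887, and each such polynomial has 3 distinct roots in F_{887^3}. By Möbius inversion the count is N_887(3) = (1/3) Σ_{d|3} μ(3/d) · 887^d = (1/3)(μ(3)·887^1 + μ(1)·887^3) = 697863216/3 = 232621072.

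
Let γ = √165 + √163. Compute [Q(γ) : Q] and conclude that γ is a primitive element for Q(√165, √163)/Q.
[Q(γ) : Q] = 4 (equivalently, Q(γ) = Q(√165, √163))

Obviously Q(γ) ⊆ Q(√165, √163), and [Q(√165, √163):Q] = 4 (since 165, 163 are distinct squarefree integers > 1 with 26895 not a perfect square). To show equality we compute the minimal polynomial of γ. From γ = √165 + √163: γ^2 = 165 + 2√(26895) + 163 = 328 + 2√(26895), so γ^2 - 328 = 2√(26895); squaring, (γ^2 - 328)^2 = 4·26895, i.e. γ^4 - 656γ^2 + 107584 - 107580 = 0, i.e. γ^4 - 656γ^2 + 4 = 0. So γ is a root of x^4 - 656x^2 + 4. This polynomial is irreducible over Q: it has no rational root (each ±√165 ± √163 is irrational), and any factorization into two quadratics over Q would force √(26895) ∈ Q (pairing opposite roots) or √165, √163 ∈ Q (other pairings), all impossible. Hence [Q(γ):Q] = 4 = [Q(√165, √163):Q], so Q(γ) = Q(√165, √163).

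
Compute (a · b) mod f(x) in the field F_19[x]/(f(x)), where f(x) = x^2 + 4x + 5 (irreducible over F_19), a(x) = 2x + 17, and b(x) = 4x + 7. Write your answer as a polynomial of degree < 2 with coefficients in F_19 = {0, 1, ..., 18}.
a · b ≡ 12x + 3 (mod f(x))

Multiply in F_19[x]: a(x)·b(x) = (2x + 17)·(4x + 7) = 8x^2 + 6x + 5. This has degree ≥ 2, so divide by f(x) over F_19: 8x^2 + 6x + 5 = (8)·(x^2 + 4x + 5) + (12x + 3). Hence a·b ≡ 12x + 3 (mod f). (F_19[x]/(f) is a field with 19^2 = 361 elements since f is irreducible of degree 2.)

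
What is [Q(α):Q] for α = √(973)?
[Q(α):Q] = 2

[Q(α):Q] equals the degree of the minimal polynomial of α. Here α^2 = 973 and x^2 - 973 is irreducible (d = 973 is squarefree, ≠ 1, hence not a square), so deg(m_α) = 2. Thus [Q(α):Q] = 2.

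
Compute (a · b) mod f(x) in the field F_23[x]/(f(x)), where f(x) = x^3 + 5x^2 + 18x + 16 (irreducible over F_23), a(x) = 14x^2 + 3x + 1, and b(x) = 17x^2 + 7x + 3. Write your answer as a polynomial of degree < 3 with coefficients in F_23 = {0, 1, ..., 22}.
a · b ≡ 12x^2 + 19x + 7 (mod f(x))

Multiply in F_23[x]: a(x)·b(x) = (14x^2 + 3x + 1)·(17x^2 + 7x + 3) = 8x^4 + 11x^3 + 11x^2 + 16x + 3. This has degree ≥ 3, so divide by f(x) over F_23: 8x^4 + 11x^3 + 11x^2 + 16x + 3 = (8x + 17)·(x^3 + 5x^2 + 18x + 16) + (12x^2 + 19x + 7). Hence a·b ≡ 12x^2 + 19x + 7 (mod f). (F_23[x]/(f) is a field with 23^3 = 12167 elements since f is irreducible of degree 3.)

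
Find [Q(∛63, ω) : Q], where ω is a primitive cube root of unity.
[Q(∛63, ω) : Q] = 6

[Q(∛63):Q] = 3 (min poly x^3 - 63, irreducible since 63 is not a perfect cube). [Q(ω):Q] = 2 (min poly x^2 + x + 1). Since Q(∛63) ⊂ R and ω ∉ R, we have ω ∉ Q(∛63), so x^2 + x + 1 remains irreducible over Q(∛63) and [Q(∛63, ω) : Q(∛63)] = 2. By the tower law, [Q(∛63, ω) : Q] = 3 · 2 = 6. (In fact Q(∛63, ω) is the splitting field of x^3 - 63 over Q.)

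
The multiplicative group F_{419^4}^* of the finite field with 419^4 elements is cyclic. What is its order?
|F_{419^4}^*| = 30821664720

F_{419^4} has 419^4 = 30821664721 elements; its multiplicative group consists of all nonzero elements, so |F_{419^4}^*| = 30821664721 - 1 = 30821664720. (It is cyclic since any finite subgroup of the multiplicative group of a field is cyclic.)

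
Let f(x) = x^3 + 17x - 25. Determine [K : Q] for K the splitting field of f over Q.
[K : Q] = 6

By the rational root test, any rational root of the monic integer polynomial f(x) = x^3 + 17x - 25 must be an integer dividing the constant term -25, i.e. one of ±{1, 5, 25}. Evaluating: f(1) = -7, f(-1) = -43, f(5) = 185, f(-5) = -235, f(25) = 16025, f(-25) = -16075; none is 0, so f has no rational root and is therefore irreducible over Q (a cubic with no linear factor over a field is irreducible). For an irreducible cubic, the Galois group is A_3 or S_3 according as the discriminant disc(f) = -4a^3 - 27b^2 = -4·(17)^3 - 27·(-25)^2 = -36527 is or is not a square in Q. Here disc(f) = -36527 is not a perfect square in Q, so the Galois group of f over Q is not contained in A_3 and must be all of S_3. The splitting field has degree |S_3| = 6 over Q, so [K : Q] = 6.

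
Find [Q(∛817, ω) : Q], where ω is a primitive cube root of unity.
[Q(∛817, ω) : Q] = 6

[Q(∛817):Q] = 3 (min poly x^3 - 817, irreducible since 817 is not a perfect cube). [Q(ω):Q] = 2 (min poly x^2 + x + 1). Since Q(∛817) ⊂ R and ω ∉ R, we have ω ∉ Q(∛817), so x^2 + x + 1 remains irreducible over Q(∛817) and [Q(∛817, ω) : Q(∛817)] = 2. By the tower law, [Q(∛817, ω) : Q] = 3 · 2 = 6. (In fact Q(∛817, ω) is the splitting field of x^3 - 817 over Q.)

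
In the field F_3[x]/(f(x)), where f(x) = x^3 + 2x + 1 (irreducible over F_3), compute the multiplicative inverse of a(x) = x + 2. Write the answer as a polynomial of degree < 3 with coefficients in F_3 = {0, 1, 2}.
a(x)^(-1) ≡ 2x^2 + 2x (mod f(x))

Since f is irreducible over F_3, F_3[x]/(f) is a field and a(x) ≠ 0 has an inverse. Apply the extended Euclidean algorithm to f(x) and a(x) in F_3[x]: f(x) = (x^2 + x)·a(x) + (1). The last nonzero remainder is the constant 1 = gcd(f, a) in F_3. Back-substituting through the division chain expresses 1 = s(x)·a(x) + t(x)·f(x) with s(x) ≡ 2x^2 + 2x (mod f), so a(x)^(-1) ≡ s(x) = 2x^2 + 2x (mod f). Check: (x + 2)·(2x^2 + 2x) = 2x^3 + x ≡ 1 (mod x^3 + 2x + 1).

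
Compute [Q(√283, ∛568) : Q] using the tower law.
[Q(√283, ∛568) : Q] = 6

Let L = Q(√283, ∛568). Since Q(√283) ⊂ L and [Q(√283):Q] = 2, the tower law gives 2 | [L:Q]. Likewise Q(∛568) ⊂ L with [Q(∛568):Q] = 3 (because 568 is not a perfect cube), so 3 | [L:Q]. As gcd(2,3) = 1, [L:Q] is divisible by 6. Conversely L is generated over Q by √283 and ∛568, so [L:Q] ≤ 2·3 = 6. Therefore [Q(√283, ∛568) : Q] = 6.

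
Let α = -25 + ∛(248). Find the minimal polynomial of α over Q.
m_α(x) = x^3 + 75x^2 + 1875x + 15377

Set β = α + 25 = ∛(248), so β^3 = 248. Then (α + 25)^3 - 248 = 0, i.e. α is a root of g(x) = (x + 25)^3 - 248 = x^3 + 75x^2 + 1875x + 15377. Since g(x) = h(x + 25) where h(x) = x^3 - 248, and h is irreducible over Q (because 248 is not a perfect cube, so h has no rational root, and a monic cubic with no rational root is irreducible), g is also irreducible (irreducibility is preserved under the substitution x → x + 25). Hence m_α(x) = x^3 + 75x^2 + 1875x + 15377.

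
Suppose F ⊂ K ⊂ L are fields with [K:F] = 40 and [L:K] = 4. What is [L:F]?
[L:F] = 160

The tower law says that for any tower of field extensions F ⊂ K ⊂ L with finite degrees, [L:F] = [L:K] · [K:F]. Here this gives [L:F] = 4 · 40 = 160.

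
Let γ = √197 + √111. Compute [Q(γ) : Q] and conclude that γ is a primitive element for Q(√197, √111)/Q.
[Q(γ) : Q] = 4 (equivalently, Q(γ) = Q(√197, √111))

Obviously Q(γ) ⊆ Q(√197, √111), and [Q(√197, √111):Q] = 4 (since 197, 111 are distinct squarefree integers > 1 with 21867 not a perfect square). To show equality we compute the minimal polynomial of γ. From γ = √197 + √111: γ^2 = 197 + 2√(21867) + 111 = 308 + 2√(21867), so γ^2 - 308 = 2√(21867); squaring, (γ^2 - 308)^2 = 4·21867, i.e. γ^4 - 616γ^2 + 94864 - 87468 = 0, i.e. γ^4 - 616γ^2 + 7396 = 0. So γ is a root of x^4 - 616x^2 + 7396. This polynomial is irreducible over Q: it has no rational root (each ±√197 ± √111 is irrational), and any factorization into two quadratics over Q would force √(21867) ∈ Q (pairing opposite roots) or √197, √111 ∈ Q (other pairings), all impossible. Hence [Q(γ):Q] = 4 = [Q(√197, √111):Q], so Q(γ) = Q(√197, √111).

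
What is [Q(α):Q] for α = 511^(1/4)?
[Q(α):Q] = 4

α is a root of x^4 - 511. By Eisenstein's criterion at the prime p = 7 (which divides the constant term 511 but p^2 = 49 does not, since 511 is squarefree), x^4 - 511 is irreducible over Q. Hence [Q(α):Q] = 4.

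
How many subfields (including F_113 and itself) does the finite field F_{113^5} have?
F_{113^5} has 2 subfields

The subfields of F_{p^n} are exactly the fields F_{p^d} for d | n (each is the fixed field of the unique index-d subgroup of Gal(F_{p^n}/F_p) ≅ Z/nZ). The divisors of n = 5 are {1, 5}, giving 2 subfields: F_{113^1}, F_{113^5}.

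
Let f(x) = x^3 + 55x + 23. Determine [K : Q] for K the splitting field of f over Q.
[K : Q] = 6

By the rational root test, any rational root of the monic integer polynomial f(x) = x^3 + 55x + 23 must be an integer dividing the constant term 23, i.e. one of ±{1, 23}. Evaluating: f(1) = 79, f(-1) = -33, f(23) = 13455, f(-23) = -13409; none is 0, so f has no rational root and is therefore irreducible over Q (a cubic with no linear factor over a field is irreducible). For an irreducible cubic, the Galois group is A_3 or S_3 according as the discriminant disc(f) = -4a^3 - 27b^2 = -4·(55)^3 - 27·(23)^2 = -679783 is or is not a square in Q. Here disc(f) = -679783 is not a perfect square in Q, so the Galois group of f over Q is not contained in A_3 and must be all of S_3. The splitting field has degree |S_3| = 6 over Q, so [K : Q] = 6.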